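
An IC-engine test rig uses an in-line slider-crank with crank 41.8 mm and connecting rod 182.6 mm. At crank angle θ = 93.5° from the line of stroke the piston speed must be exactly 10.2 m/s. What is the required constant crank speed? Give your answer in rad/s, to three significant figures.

248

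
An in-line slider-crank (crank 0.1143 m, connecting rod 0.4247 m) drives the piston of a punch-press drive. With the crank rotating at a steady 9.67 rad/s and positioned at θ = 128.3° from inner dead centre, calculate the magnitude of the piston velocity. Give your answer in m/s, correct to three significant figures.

0.719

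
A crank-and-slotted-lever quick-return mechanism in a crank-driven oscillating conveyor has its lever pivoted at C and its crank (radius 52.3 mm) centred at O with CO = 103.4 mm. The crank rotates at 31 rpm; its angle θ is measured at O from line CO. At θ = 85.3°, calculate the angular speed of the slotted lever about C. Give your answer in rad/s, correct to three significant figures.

0.721

ω = 3.246 rad/s (from 31 rpm).
Crank pin A relative to C: A = (d + r cosθ, r sinθ); lever angle φ = atan2(r sinθ, d + r cosθ).
Differentiating tanφ: φ̇ = rω(d cosθ + r)/(d² + r² + 2dr cosθ).
d² + r² + 2dr cosθ = |CA|² = 0.0143131 m²;  d cosθ + r = +0.060772 m.
|ω_lever| = |0.0523·3.246·+0.060772| / 0.0143131 = 0.72088 rad/s.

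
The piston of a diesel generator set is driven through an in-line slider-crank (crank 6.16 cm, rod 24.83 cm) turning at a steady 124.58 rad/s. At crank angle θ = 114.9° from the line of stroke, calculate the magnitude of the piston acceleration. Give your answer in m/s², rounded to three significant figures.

ω = 124.6 rad/s
x(θ) = r cosθ + √(L² − r² sin²θ); with ω constant, a = ω²·d²x/dθ².
d²x/dθ² = −r cosθ − r²(cos2θ)/√u − r⁴ sin²2θ/(4u^{3/2}),  u = L² − r² sin²θ = 0.058531 m².
Substituting r = 0.0616 m, L = 0.2483 m, θ = 114.9°: d²x/dθ² = +0.035911 m.
a = ω²·d²x/dθ² = (124.6)²·(+0.035911) = +557.35 m/s²;  |a| = 557.35 m/s².

557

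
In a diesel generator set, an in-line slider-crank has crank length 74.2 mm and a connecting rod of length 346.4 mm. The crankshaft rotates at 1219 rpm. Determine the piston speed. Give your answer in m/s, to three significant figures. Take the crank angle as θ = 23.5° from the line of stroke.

4.52

ω = 2π·1219/60 = 127.7 rad/s
For an in-line slider-crank, x = r cosθ + √(L² − r² sin²θ), so v = −rω sinθ·[1 + r cosθ/√(L² − r² sin²θ)].
With r = 0.0742 m, L = 0.3464 m, θ = 23.5°: √(L² − r² sin²θ) = 0.34513 m.
v = −0.0742·127.7·0.39875·[1 + 0.0742·0.91706/0.34513] = -4.5215 m/s.
|v| = 4.5215 m/s.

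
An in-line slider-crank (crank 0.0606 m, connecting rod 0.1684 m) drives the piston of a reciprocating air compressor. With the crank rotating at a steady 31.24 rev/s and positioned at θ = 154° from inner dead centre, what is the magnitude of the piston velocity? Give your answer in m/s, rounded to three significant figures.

3.51

ω = 2π·31.2 = 196.3 rad/s
For an in-line slider-crank, x = r cosθ + √(L² − r² sin²θ), so v = −rω sinθ·[1 + r cosθ/√(L² − r² sin²θ)].
With r = 0.0606 m, L = 0.1684 m, θ = 154°: √(L² − r² sin²θ) = 0.16629 m.
v = −0.0606·196.3·0.43837·[1 + 0.0606·-0.89879/0.16629] = -3.5065 m/s.
|v| = 3.5065 m/s.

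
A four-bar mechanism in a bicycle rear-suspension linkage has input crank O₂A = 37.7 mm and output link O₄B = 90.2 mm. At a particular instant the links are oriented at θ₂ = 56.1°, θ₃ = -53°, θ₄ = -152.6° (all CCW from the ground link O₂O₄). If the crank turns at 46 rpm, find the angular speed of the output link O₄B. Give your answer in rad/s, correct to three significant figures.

ω₂ = 4.817 rad/s (from 46 rpm).
Differentiating the loop-closure r₂e^{iθ₂}+r₃e^{iθ₃}=r₁+r₄e^{iθ₄} gives r₂ω₂e^{iθ₂}+r₃ω₃e^{iθ₃}=r₄ω₄e^{iθ₄}.
Eliminating the other unknown: ω₄ = r₂ω₂ sin(θ₂−θ₃) / [r₄ sin(θ₄−θ₃)].
Numerator sine = +0.94495; denominator sine = -0.98600.
Result = 0.0377·4.817·(+0.94495) / (0.0902·(-0.98600)) = -1.9295 rad/s; magnitude 1.9295 rad/s.

1.93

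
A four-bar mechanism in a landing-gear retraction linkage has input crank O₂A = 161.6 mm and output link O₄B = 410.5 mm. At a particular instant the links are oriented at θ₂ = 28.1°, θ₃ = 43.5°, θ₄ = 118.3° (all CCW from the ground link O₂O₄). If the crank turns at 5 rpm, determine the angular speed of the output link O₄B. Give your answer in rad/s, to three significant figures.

0.0567

ω₂ = 0.5236 rad/s (from 5 rpm).
Differentiating the loop-closure r₂e^{iθ₂}+r₃e^{iθ₃}=r₁+r₄e^{iθ₄} gives r₂ω₂e^{iθ₂}+r₃ω₃e^{iθ₃}=r₄ω₄e^{iθ₄}.
Eliminating the other unknown: ω₄ = r₂ω₂ sin(θ₂−θ₃) / [r₄ sin(θ₄−θ₃)].
Numerator sine = -0.26556; denominator sine = +0.96502.
Result = 0.1616·0.5236·(-0.26556) / (0.4105·(+0.96502)) = -0.056722 rad/s; magnitude 0.056722 rad/s.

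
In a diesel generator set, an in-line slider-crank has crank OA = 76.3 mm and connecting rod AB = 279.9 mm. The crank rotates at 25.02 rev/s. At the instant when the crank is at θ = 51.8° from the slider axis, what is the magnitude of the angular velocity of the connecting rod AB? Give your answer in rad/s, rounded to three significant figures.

27.1

ω = 157.2 rad/s (converted from 25.02 rev/s).
The rod makes angle φ with the slider axis where L sinφ = r sinθ; differentiating, L cosφ·φ̇ = r ω cosθ.
L cosφ = √(L² − r² sin²θ) = 0.2734 m.
|ω_rod| = r ω |cosθ| / √(L² − r² sin²θ) = 0.0763·157.2·0.61841/0.2734 = 27.131 rad/s.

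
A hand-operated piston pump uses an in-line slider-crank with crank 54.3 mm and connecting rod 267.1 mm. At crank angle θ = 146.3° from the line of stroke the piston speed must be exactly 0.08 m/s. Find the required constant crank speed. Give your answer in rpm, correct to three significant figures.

30.6

For an in-line slider-crank, |v_piston| = rω|sinθ|·[1 + r cosθ/√(L² − r² sin²θ)].
With r = 0.0543 m, L = 0.2671 m, θ = 146.3°: the bracketed kinematic factor |dx/dθ| = 0.025 m.
ω = v/|dx/dθ| = 0.08/0.025 = 3.2 rad/s.
N = 60ω/(2π) = 30.558 rpm.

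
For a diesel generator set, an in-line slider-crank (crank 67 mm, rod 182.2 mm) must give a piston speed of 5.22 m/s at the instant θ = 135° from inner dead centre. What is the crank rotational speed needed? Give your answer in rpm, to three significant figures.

1440

For an in-line slider-crank, |v_piston| = rω|sinθ|·[1 + r cosθ/√(L² − r² sin²θ)].
With r = 0.067 m, L = 0.1822 m, θ = 135°: the bracketed kinematic factor |dx/dθ| = 0.034618 m.
ω = v/|dx/dθ| = 5.22/0.034618 = 150.79 rad/s.
N = 60ω/(2π) = 1439.9 rpm.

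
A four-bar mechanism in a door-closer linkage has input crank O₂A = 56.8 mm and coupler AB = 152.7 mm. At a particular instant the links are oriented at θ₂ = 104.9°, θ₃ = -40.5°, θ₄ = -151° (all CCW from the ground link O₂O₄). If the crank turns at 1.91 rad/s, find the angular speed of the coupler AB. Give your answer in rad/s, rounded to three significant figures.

ω₂ = 1.91 rad/s
Differentiating the loop-closure r₂e^{iθ₂}+r₃e^{iθ₃}=r₁+r₄e^{iθ₄} gives r₂ω₂e^{iθ₂}+r₃ω₃e^{iθ₃}=r₄ω₄e^{iθ₄}.
Eliminating the other unknown: ω₃ = r₂ω₂ sin(θ₄−θ₂) / [r₃ sin(θ₃−θ₄)].
Numerator sine = +0.96987; denominator sine = +0.93667.
Result = 0.0568·1.91·(+0.96987) / (0.1527·(+0.93667)) = +0.73565 rad/s; magnitude 0.73565 rad/s.

0.736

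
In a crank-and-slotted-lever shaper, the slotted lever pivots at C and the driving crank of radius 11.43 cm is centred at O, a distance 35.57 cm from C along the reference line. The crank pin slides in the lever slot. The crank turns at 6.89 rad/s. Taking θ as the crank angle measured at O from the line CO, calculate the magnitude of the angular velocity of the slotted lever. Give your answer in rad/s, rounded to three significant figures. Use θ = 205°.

2.49

ω = 6.89 rad/s
Crank pin A relative to C: A = (d + r cosθ, r sinθ); lever angle φ = atan2(r sinθ, d + r cosθ).
Differentiating tanφ: φ̇ = rω(d cosθ + r)/(d² + r² + 2dr cosθ).
d² + r² + 2dr cosθ = |CA|² = 0.0658924 m²;  d cosθ + r = -0.20807 m.
|ω_lever| = |0.1143·6.89·-0.20807| / 0.0658924 = 2.4868 rad/s.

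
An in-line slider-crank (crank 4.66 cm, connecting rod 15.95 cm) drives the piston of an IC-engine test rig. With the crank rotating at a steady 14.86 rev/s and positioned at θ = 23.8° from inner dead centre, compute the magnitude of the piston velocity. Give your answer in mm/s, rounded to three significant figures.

2230

ω = 2π·14.9 = 93.37 rad/s
For an in-line slider-crank, x = r cosθ + √(L² − r² sin²θ), so v = −rω sinθ·[1 + r cosθ/√(L² − r² sin²θ)].
With r = 0.0466 m, L = 0.1595 m, θ = 23.8°: √(L² − r² sin²θ) = 0.15839 m.
v = −0.0466·93.37·0.40355·[1 + 0.0466·0.91496/0.15839] = -2.2285 m/s.
|v| = 2.2285 m/s = 2228.5 mm/s.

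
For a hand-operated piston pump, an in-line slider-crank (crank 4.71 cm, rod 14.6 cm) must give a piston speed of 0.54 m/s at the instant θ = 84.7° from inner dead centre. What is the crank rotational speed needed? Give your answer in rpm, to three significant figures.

107

For an in-line slider-crank, |v_piston| = rω|sinθ|·[1 + r cosθ/√(L² − r² sin²θ)].
With r = 0.0471 m, L = 0.146 m, θ = 84.7°: the bracketed kinematic factor |dx/dθ| = 0.048374 m.
ω = v/|dx/dθ| = 0.54/0.048374 = 11.163 rad/s.
N = 60ω/(2π) = 106.6 rpm.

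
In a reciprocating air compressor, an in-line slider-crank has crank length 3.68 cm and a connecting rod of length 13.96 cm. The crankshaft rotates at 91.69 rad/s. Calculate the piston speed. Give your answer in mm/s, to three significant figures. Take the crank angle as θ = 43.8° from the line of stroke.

ω = 91.69 rad/s
For an in-line slider-crank, x = r cosθ + √(L² − r² sin²θ), so v = −rω sinθ·[1 + r cosθ/√(L² − r² sin²θ)].
With r = 0.0368 m, L = 0.1396 m, θ = 43.8°: √(L² − r² sin²θ) = 0.13726 m.
v = −0.0368·91.69·0.69214·[1 + 0.0368·0.72176/0.13726] = -2.7874 m/s.
|v| = 2.7874 m/s = 2787.4 mm/s.

2790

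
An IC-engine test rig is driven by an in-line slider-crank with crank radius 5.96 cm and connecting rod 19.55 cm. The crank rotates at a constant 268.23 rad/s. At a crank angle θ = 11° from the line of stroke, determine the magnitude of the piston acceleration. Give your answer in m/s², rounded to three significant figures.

ω = 268.2 rad/s
x(θ) = r cosθ + √(L² − r² sin²θ); with ω constant, a = ω²·d²x/dθ².
d²x/dθ² = −r cosθ − r²(cos2θ)/√u − r⁴ sin²2θ/(4u^{3/2}),  u = L² − r² sin²θ = 0.0380909 m².
Substituting r = 0.0596 m, L = 0.1955 m, θ = 11°: d²x/dθ² = -0.07544 m.
a = ω²·d²x/dθ² = (268.2)²·(-0.07544) = -5427.7 m/s²;  |a| = 5427.7 m/s².

5430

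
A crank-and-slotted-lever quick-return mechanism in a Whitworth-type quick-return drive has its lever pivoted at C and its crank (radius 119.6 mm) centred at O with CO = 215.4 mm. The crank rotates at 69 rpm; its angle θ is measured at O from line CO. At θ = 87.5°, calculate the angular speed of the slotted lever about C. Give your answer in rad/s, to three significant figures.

1.77

ω = 7.226 rad/s (from 69 rpm).
Crank pin A relative to C: A = (d + r cosθ, r sinθ); lever angle φ = atan2(r sinθ, d + r cosθ).
Differentiating tanφ: φ̇ = rω(d cosθ + r)/(d² + r² + 2dr cosθ).
d² + r² + 2dr cosθ = |CA|² = 0.0629488 m²;  d cosθ + r = +0.129 m.
|ω_lever| = |0.1196·7.226·+0.129| / 0.0629488 = 1.7709 rad/s.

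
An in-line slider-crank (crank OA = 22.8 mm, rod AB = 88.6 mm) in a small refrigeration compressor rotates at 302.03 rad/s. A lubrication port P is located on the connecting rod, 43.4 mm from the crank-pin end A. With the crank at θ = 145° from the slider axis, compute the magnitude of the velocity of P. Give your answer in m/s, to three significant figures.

ω = 302 rad/s.  Crank-pin speed |V_A| = rω = 6.8863 m/s, perpendicular to OA.
Rod angle: sinφ = −(r/L) sinθ ⇒ φ = -8.488°; ω_rod = −rω cosθ/√(L²−r²sin²θ) = +64.372 rad/s.
V_P = V_A + ω_rod × AP, with AP = 0.0434 m along the rod.
Components: V_Px = −rω sinθ − a·ω_rod·sinφ = -3.5374 m/s;  V_Py = rω cosθ + a·ω_rod·cosφ = -2.8778 m/s.
|V_P| = √(V_Px² + V_Py²) = 4.5602 m/s.

4.56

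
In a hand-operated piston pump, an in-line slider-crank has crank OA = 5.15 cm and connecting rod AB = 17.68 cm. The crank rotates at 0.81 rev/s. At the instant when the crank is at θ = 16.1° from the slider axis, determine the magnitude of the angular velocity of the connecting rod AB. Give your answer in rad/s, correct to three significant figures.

ω = 5.089 rad/s (converted from 0.81 rev/s).
The rod makes angle φ with the slider axis where L sinφ = r sinθ; differentiating, L cosφ·φ̇ = r ω cosθ.
L cosφ = √(L² − r² sin²θ) = 0.17622 m.
|ω_rod| = r ω |cosθ| / √(L² − r² sin²θ) = 0.0515·5.089·0.96078/0.17622 = 1.429 rad/s.

1.43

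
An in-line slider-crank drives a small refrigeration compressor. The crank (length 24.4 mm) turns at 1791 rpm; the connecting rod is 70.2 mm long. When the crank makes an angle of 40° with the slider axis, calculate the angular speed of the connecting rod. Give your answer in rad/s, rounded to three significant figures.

ω = 187.6 rad/s (converted from 1791 rpm).
The rod makes angle φ with the slider axis where L sinφ = r sinθ; differentiating, L cosφ·φ̇ = r ω cosθ.
L cosφ = √(L² − r² sin²θ) = 0.068426 m.
|ω_rod| = r ω |cosθ| / √(L² − r² sin²θ) = 0.0244·187.6·0.76604/0.068426 = 51.233 rad/s.

51.2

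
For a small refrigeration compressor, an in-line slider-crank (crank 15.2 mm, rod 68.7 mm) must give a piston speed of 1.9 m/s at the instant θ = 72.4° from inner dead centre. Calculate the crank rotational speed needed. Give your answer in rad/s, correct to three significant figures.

For an in-line slider-crank, |v_piston| = rω|sinθ|·[1 + r cosθ/√(L² − r² sin²θ)].
With r = 0.0152 m, L = 0.0687 m, θ = 72.4°: the bracketed kinematic factor |dx/dθ| = 0.01548 m.
ω = v/|dx/dθ| = 1.9/0.01548 = 122.74 rad/s.

123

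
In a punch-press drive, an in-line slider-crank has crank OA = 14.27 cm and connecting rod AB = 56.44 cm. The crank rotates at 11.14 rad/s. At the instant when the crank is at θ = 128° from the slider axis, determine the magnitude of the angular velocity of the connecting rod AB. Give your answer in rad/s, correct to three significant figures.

1.77

ω = 11.14 rad/s
The rod makes angle φ with the slider axis where L sinφ = r sinθ; differentiating, L cosφ·φ̇ = r ω cosθ.
L cosφ = √(L² − r² sin²θ) = 0.55308 m.
|ω_rod| = r ω |cosθ| / √(L² − r² sin²θ) = 0.1427·11.14·0.61566/0.55308 = 1.7695 rad/s.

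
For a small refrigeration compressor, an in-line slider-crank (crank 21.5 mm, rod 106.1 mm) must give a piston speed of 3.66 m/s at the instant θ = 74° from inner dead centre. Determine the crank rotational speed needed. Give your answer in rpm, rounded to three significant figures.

For an in-line slider-crank, |v_piston| = rω|sinθ|·[1 + r cosθ/√(L² − r² sin²θ)].
With r = 0.0215 m, L = 0.1061 m, θ = 74°: the bracketed kinematic factor |dx/dθ| = 0.021844 m.
ω = v/|dx/dθ| = 3.66/0.021844 = 167.55 rad/s.
N = 60ω/(2π) = 1600 rpm.

1600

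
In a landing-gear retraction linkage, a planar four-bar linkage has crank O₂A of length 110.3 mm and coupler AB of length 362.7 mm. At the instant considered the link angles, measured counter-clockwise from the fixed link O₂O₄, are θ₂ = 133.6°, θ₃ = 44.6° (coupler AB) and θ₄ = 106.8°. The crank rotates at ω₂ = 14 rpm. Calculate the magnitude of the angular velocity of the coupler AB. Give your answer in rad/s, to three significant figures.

ω₂ = 1.466 rad/s (from 14 rpm).
Differentiating the loop-closure r₂e^{iθ₂}+r₃e^{iθ₃}=r₁+r₄e^{iθ₄} gives r₂ω₂e^{iθ₂}+r₃ω₃e^{iθ₃}=r₄ω₄e^{iθ₄}.
Eliminating the other unknown: ω₃ = r₂ω₂ sin(θ₄−θ₂) / [r₃ sin(θ₃−θ₄)].
Numerator sine = -0.45088; denominator sine = -0.88458.
Result = 0.1103·1.466·(-0.45088) / (0.3627·(-0.88458)) = +0.22725 rad/s; magnitude 0.22725 rad/s.

0.227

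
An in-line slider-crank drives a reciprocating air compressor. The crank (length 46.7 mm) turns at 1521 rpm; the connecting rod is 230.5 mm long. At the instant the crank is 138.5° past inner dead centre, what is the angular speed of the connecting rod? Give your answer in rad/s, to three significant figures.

24.4

ω = 159.3 rad/s (converted from 1521 rpm).
The rod makes angle φ with the slider axis where L sinφ = r sinθ; differentiating, L cosφ·φ̇ = r ω cosθ.
L cosφ = √(L² − r² sin²θ) = 0.22841 m.
|ω_rod| = r ω |cosθ| / √(L² − r² sin²θ) = 0.0467·159.3·0.74896/0.22841 = 24.39 rad/s.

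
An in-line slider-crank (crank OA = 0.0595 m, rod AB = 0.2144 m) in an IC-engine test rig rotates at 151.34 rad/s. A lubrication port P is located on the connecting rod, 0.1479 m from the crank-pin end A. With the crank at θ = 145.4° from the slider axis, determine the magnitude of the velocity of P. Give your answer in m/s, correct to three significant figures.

4.87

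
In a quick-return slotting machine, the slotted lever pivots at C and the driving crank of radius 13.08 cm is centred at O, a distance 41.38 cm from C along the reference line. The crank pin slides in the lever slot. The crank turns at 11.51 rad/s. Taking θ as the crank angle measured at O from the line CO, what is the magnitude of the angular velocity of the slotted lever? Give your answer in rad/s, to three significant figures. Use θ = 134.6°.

ω = 11.51 rad/s
Crank pin A relative to C: A = (d + r cosθ, r sinθ); lever angle φ = atan2(r sinθ, d + r cosθ).
Differentiating tanφ: φ̇ = rω(d cosθ + r)/(d² + r² + 2dr cosθ).
d² + r² + 2dr cosθ = |CA|² = 0.112331 m²;  d cosθ + r = -0.15975 m.
|ω_lever| = |0.1308·11.51·-0.15975| / 0.112331 = 2.1411 rad/s.

2.14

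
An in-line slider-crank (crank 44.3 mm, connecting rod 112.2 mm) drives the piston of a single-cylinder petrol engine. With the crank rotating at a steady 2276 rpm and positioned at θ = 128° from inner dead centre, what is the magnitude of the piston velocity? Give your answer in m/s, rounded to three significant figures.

ω = 2π·2276/60 = 238.3 rad/s
For an in-line slider-crank, x = r cosθ + √(L² − r² sin²θ), so v = −rω sinθ·[1 + r cosθ/√(L² − r² sin²θ)].
With r = 0.0443 m, L = 0.1122 m, θ = 128°: √(L² − r² sin²θ) = 0.10663 m.
v = −0.0443·238.3·0.78801·[1 + 0.0443·-0.61566/0.10663] = -6.1921 m/s.
|v| = 6.1921 m/s.

6.19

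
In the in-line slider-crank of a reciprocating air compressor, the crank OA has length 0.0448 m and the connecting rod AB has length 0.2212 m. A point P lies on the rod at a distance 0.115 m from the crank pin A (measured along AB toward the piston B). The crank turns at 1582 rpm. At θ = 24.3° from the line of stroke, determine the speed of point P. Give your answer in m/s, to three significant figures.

4.66

ω = 165.7 rad/s.  Crank-pin speed |V_A| = rω = 7.4219 m/s, perpendicular to OA.
Rod angle: sinφ = −(r/L) sinθ ⇒ φ = -4.781°; ω_rod = −rω cosθ/√(L²−r²sin²θ) = -30.687 rad/s.
V_P = V_A + ω_rod × AP, with AP = 0.115 m along the rod.
Components: V_Px = −rω sinθ − a·ω_rod·sinφ = -3.3483 m/s;  V_Py = rω cosθ + a·ω_rod·cosφ = +3.2476 m/s.
|V_P| = √(V_Px² + V_Py²) = 4.6646 m/s.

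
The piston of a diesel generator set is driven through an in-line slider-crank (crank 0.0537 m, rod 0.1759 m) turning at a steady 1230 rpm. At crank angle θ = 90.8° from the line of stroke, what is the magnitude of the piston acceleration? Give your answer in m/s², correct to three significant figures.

298

ω = 2π·1230/60 = 128.8 rad/s
x(θ) = r cosθ + √(L² − r² sin²θ); with ω constant, a = ω²·d²x/dθ².
d²x/dθ² = −r cosθ − r²(cos2θ)/√u − r⁴ sin²2θ/(4u^{3/2}),  u = L² − r² sin²θ = 0.0280577 m².
Substituting r = 0.0537 m, L = 0.1759 m, θ = 90.8°: d²x/dθ² = +0.017958 m.
a = ω²·d²x/dθ² = (128.8)²·(+0.017958) = +297.94 m/s²;  |a| = 297.94 m/s².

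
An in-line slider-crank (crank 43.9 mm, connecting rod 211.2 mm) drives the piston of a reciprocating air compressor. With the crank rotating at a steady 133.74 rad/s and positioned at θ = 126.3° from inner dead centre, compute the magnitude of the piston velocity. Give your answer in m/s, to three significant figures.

4.14

ω = 133.7 rad/s
For an in-line slider-crank, x = r cosθ + √(L² − r² sin²θ), so v = −rω sinθ·[1 + r cosθ/√(L² − r² sin²θ)].
With r = 0.0439 m, L = 0.2112 m, θ = 126.3°: √(L² − r² sin²θ) = 0.20822 m.
v = −0.0439·133.7·0.80593·[1 + 0.0439·-0.59201/0.20822] = -4.1411 m/s.
|v| = 4.1411 m/s.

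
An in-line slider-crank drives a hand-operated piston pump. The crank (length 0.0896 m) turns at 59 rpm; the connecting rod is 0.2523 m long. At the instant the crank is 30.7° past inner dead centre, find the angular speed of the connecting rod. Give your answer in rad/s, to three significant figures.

ω = 6.178 rad/s (converted from 59 rpm).
The rod makes angle φ with the slider axis where L sinφ = r sinθ; differentiating, L cosφ·φ̇ = r ω cosθ.
L cosφ = √(L² − r² sin²θ) = 0.24812 m.
|ω_rod| = r ω |cosθ| / √(L² − r² sin²θ) = 0.0896·6.178·0.85985/0.24812 = 1.9185 rad/s.

1.92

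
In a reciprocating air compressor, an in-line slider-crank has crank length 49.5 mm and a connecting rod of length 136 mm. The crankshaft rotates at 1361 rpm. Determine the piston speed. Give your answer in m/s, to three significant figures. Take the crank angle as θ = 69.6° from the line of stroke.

ω = 2π·1361/60 = 142.5 rad/s
For an in-line slider-crank, x = r cosθ + √(L² − r² sin²θ), so v = −rω sinθ·[1 + r cosθ/√(L² − r² sin²θ)].
With r = 0.0495 m, L = 0.136 m, θ = 69.6°: √(L² − r² sin²θ) = 0.12784 m.
v = −0.0495·142.5·0.93728·[1 + 0.0495·0.34857/0.12784] = -7.5049 m/s.
|v| = 7.5049 m/s.

7.50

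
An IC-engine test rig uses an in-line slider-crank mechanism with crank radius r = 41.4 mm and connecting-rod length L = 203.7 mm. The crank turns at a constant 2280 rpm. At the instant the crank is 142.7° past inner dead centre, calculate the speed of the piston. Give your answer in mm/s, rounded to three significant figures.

ω = 2π·2280/60 = 238.8 rad/s
For an in-line slider-crank, x = r cosθ + √(L² − r² sin²θ), so v = −rω sinθ·[1 + r cosθ/√(L² − r² sin²θ)].
With r = 0.0414 m, L = 0.2037 m, θ = 142.7°: √(L² − r² sin²θ) = 0.20215 m.
v = −0.0414·238.8·0.60599·[1 + 0.0414·-0.79547/0.20215] = -5.0142 m/s.
|v| = 5.0142 m/s = 5014.2 mm/s.

5010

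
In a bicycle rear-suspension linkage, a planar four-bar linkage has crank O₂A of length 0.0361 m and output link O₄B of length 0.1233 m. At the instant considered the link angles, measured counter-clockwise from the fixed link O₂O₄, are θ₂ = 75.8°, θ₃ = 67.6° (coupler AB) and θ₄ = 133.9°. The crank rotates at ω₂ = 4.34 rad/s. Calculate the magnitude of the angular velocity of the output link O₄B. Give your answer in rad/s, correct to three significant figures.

0.198

ω₂ = 4.34 rad/s
Differentiating the loop-closure r₂e^{iθ₂}+r₃e^{iθ₃}=r₁+r₄e^{iθ₄} gives r₂ω₂e^{iθ₂}+r₃ω₃e^{iθ₃}=r₄ω₄e^{iθ₄}.
Eliminating the other unknown: ω₄ = r₂ω₂ sin(θ₂−θ₃) / [r₄ sin(θ₄−θ₃)].
Numerator sine = +0.14263; denominator sine = +0.91566.
Result = 0.0361·4.34·(+0.14263) / (0.1233·(+0.91566)) = +0.19793 rad/s; magnitude 0.19793 rad/s.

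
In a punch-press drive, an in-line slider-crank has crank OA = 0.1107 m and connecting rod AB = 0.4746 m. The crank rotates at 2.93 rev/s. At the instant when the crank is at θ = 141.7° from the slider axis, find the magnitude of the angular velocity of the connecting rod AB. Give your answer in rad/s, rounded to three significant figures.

3.41

ω = 18.41 rad/s (converted from 2.93 rev/s).
The rod makes angle φ with the slider axis where L sinφ = r sinθ; differentiating, L cosφ·φ̇ = r ω cosθ.
L cosφ = √(L² − r² sin²θ) = 0.46961 m.
|ω_rod| = r ω |cosθ| / √(L² − r² sin²θ) = 0.1107·18.41·0.78478/0.46961 = 3.4056 rad/s.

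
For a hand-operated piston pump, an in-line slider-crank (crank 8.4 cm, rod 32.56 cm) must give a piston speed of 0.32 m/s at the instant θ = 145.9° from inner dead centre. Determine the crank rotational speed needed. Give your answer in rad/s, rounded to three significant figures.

For an in-line slider-crank, |v_piston| = rω|sinθ|·[1 + r cosθ/√(L² − r² sin²θ)].
With r = 0.084 m, L = 0.3256 m, θ = 145.9°: the bracketed kinematic factor |dx/dθ| = 0.036926 m.
ω = v/|dx/dθ| = 0.32/0.036926 = 8.6659 rad/s.

8.67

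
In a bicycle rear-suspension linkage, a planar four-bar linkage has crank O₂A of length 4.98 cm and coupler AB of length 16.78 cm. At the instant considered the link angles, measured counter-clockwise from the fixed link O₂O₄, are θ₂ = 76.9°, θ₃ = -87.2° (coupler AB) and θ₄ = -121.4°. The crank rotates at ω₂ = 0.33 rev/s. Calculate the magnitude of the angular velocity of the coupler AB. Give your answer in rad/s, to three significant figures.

0.344

ω₂ = 2.073 rad/s (from 0.33 rev/s).
Differentiating the loop-closure r₂e^{iθ₂}+r₃e^{iθ₃}=r₁+r₄e^{iθ₄} gives r₂ω₂e^{iθ₂}+r₃ω₃e^{iθ₃}=r₄ω₄e^{iθ₄}.
Eliminating the other unknown: ω₃ = r₂ω₂ sin(θ₄−θ₂) / [r₃ sin(θ₃−θ₄)].
Numerator sine = +0.31399; denominator sine = +0.56208.
Result = 0.0498·2.073·(+0.31399) / (0.1678·(+0.56208)) = +0.34376 rad/s; magnitude 0.34376 rad/s.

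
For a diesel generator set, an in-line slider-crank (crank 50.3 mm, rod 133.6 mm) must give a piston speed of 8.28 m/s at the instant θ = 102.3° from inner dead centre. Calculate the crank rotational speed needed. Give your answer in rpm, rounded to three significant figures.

1760

For an in-line slider-crank, |v_piston| = rω|sinθ|·[1 + r cosθ/√(L² − r² sin²θ)].
With r = 0.0503 m, L = 0.1336 m, θ = 102.3°: the bracketed kinematic factor |dx/dθ| = 0.044906 m.
ω = v/|dx/dθ| = 8.28/0.044906 = 184.38 rad/s.
N = 60ω/(2π) = 1760.7 rpm.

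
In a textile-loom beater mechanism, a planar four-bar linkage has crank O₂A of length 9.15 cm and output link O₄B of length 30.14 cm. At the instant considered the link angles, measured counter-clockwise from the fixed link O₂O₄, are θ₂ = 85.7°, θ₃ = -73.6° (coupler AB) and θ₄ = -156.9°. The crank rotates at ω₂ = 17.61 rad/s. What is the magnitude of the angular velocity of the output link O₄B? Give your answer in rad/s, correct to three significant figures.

ω₂ = 17.61 rad/s
Differentiating the loop-closure r₂e^{iθ₂}+r₃e^{iθ₃}=r₁+r₄e^{iθ₄} gives r₂ω₂e^{iθ₂}+r₃ω₃e^{iθ₃}=r₄ω₄e^{iθ₄}.
Eliminating the other unknown: ω₄ = r₂ω₂ sin(θ₂−θ₃) / [r₄ sin(θ₄−θ₃)].
Numerator sine = +0.35347; denominator sine = -0.99317.
Result = 0.0915·17.61·(+0.35347) / (0.3014·(-0.99317)) = -1.9027 rad/s; magnitude 1.9027 rad/s.

1.90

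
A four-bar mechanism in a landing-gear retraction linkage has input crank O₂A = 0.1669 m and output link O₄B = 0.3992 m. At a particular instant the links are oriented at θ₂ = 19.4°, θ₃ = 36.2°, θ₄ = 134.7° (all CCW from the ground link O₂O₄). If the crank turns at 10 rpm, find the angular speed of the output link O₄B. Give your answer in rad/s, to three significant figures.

0.128

ω₂ = 1.047 rad/s (from 10 rpm).
Differentiating the loop-closure r₂e^{iθ₂}+r₃e^{iθ₃}=r₁+r₄e^{iθ₄} gives r₂ω₂e^{iθ₂}+r₃ω₃e^{iθ₃}=r₄ω₄e^{iθ₄}.
Eliminating the other unknown: ω₄ = r₂ω₂ sin(θ₂−θ₃) / [r₄ sin(θ₄−θ₃)].
Numerator sine = -0.28903; denominator sine = +0.98902.
Result = 0.1669·1.047·(-0.28903) / (0.3992·(+0.98902)) = -0.12795 rad/s; magnitude 0.12795 rad/s.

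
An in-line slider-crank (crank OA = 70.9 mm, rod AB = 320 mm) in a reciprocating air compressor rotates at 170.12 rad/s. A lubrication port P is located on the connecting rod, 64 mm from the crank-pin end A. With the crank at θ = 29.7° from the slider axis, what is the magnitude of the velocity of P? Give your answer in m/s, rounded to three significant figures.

10.4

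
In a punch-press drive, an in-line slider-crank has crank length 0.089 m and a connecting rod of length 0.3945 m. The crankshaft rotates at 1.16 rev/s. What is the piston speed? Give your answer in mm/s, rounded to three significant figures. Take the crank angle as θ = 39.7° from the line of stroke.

487

ω = 2π·1.16 = 7.288 rad/s
For an in-line slider-crank, x = r cosθ + √(L² − r² sin²θ), so v = −rω sinθ·[1 + r cosθ/√(L² − r² sin²θ)].
With r = 0.089 m, L = 0.3945 m, θ = 39.7°: √(L² − r² sin²θ) = 0.39038 m.
v = −0.089·7.288·0.63877·[1 + 0.089·0.76940/0.39038] = -0.48703 m/s.
|v| = 0.48703 m/s = 487.03 mm/s.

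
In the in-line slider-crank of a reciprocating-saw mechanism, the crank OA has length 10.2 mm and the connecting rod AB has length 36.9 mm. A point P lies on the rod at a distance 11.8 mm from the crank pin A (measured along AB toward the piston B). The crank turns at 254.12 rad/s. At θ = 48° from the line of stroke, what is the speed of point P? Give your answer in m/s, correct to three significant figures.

2.36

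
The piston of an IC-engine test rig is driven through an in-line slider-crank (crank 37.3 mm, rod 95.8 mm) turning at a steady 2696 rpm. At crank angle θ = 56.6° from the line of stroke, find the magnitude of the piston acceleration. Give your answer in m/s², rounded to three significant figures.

1200

ω = 2π·2696/60 = 282.3 rad/s
x(θ) = r cosθ + √(L² − r² sin²θ); with ω constant, a = ω²·d²x/dθ².
d²x/dθ² = −r cosθ − r²(cos2θ)/√u − r⁴ sin²2θ/(4u^{3/2}),  u = L² − r² sin²θ = 0.00820795 m².
Substituting r = 0.0373 m, L = 0.0958 m, θ = 56.6°: d²x/dθ² = -0.015033 m.
a = ω²·d²x/dθ² = (282.3)²·(-0.015033) = -1198.2 m/s²;  |a| = 1198.2 m/s².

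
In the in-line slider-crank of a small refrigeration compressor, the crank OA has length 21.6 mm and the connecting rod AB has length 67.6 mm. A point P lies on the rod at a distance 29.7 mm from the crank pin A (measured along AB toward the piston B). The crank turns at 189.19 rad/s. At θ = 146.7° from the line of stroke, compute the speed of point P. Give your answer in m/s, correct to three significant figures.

ω = 189.2 rad/s.  Crank-pin speed |V_A| = rω = 4.0865 m/s, perpendicular to OA.
Rod angle: sinφ = −(r/L) sinθ ⇒ φ = -10.104°; ω_rod = −rω cosθ/√(L²−r²sin²θ) = +51.321 rad/s.
V_P = V_A + ω_rod × AP, with AP = 0.0297 m along the rod.
Components: V_Px = −rω sinθ − a·ω_rod·sinφ = -1.9762 m/s;  V_Py = rω cosθ + a·ω_rod·cosφ = -1.9149 m/s.
|V_P| = √(V_Px² + V_Py²) = 2.7518 m/s.

2.75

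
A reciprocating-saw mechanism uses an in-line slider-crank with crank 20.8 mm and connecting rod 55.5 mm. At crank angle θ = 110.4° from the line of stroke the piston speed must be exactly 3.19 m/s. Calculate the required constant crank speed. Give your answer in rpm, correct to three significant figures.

For an in-line slider-crank, |v_piston| = rω|sinθ|·[1 + r cosθ/√(L² − r² sin²θ)].
With r = 0.0208 m, L = 0.0555 m, θ = 110.4°: the bracketed kinematic factor |dx/dθ| = 0.016775 m.
ω = v/|dx/dθ| = 3.19/0.016775 = 190.16 rad/s.
N = 60ω/(2π) = 1815.9 rpm.

1820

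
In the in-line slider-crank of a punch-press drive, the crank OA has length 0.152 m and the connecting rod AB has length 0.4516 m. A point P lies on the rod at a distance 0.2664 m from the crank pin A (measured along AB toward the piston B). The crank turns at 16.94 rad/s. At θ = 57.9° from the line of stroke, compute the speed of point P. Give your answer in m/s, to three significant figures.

ω = 16.94 rad/s.  Crank-pin speed |V_A| = rω = 2.5749 m/s, perpendicular to OA.
Rod angle: sinφ = −(r/L) sinθ ⇒ φ = -16.566°; ω_rod = −rω cosθ/√(L²−r²sin²θ) = -3.1611 rad/s.
V_P = V_A + ω_rod × AP, with AP = 0.2664 m along the rod.
Components: V_Px = −rω sinθ − a·ω_rod·sinφ = -2.4213 m/s;  V_Py = rω cosθ + a·ω_rod·cosφ = +0.56113 m/s.
|V_P| = √(V_Px² + V_Py²) = 2.4855 m/s.

2.49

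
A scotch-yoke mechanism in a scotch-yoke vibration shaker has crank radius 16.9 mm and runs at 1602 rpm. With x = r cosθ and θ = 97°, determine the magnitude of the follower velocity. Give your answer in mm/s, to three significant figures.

2810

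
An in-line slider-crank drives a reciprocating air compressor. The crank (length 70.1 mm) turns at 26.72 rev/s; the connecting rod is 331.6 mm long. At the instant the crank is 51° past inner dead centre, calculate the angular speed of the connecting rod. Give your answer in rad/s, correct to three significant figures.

ω = 167.9 rad/s (converted from 26.72 rev/s).
The rod makes angle φ with the slider axis where L sinφ = r sinθ; differentiating, L cosφ·φ̇ = r ω cosθ.
L cosφ = √(L² − r² sin²θ) = 0.32709 m.
|ω_rod| = r ω |cosθ| / √(L² − r² sin²θ) = 0.0701·167.9·0.62932/0.32709 = 22.643 rad/s.

22.6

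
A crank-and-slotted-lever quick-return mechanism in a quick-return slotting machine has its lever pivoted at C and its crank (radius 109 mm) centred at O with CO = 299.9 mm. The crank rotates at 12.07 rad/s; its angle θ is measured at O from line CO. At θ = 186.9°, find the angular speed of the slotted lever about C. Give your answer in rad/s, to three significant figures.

ω = 12.07 rad/s
Crank pin A relative to C: A = (d + r cosθ, r sinθ); lever angle φ = atan2(r sinθ, d + r cosθ).
Differentiating tanφ: φ̇ = rω(d cosθ + r)/(d² + r² + 2dr cosθ).
d² + r² + 2dr cosθ = |CA|² = 0.0369163 m²;  d cosθ + r = -0.18873 m.
|ω_lever| = |0.109·12.07·-0.18873| / 0.0369163 = 6.7259 rad/s.

6.73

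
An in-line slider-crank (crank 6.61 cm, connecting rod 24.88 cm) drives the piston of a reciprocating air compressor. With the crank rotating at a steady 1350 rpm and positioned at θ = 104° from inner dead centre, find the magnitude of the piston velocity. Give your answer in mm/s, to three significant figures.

8460

ω = 2π·1350/60 = 141.4 rad/s
For an in-line slider-crank, x = r cosθ + √(L² − r² sin²θ), so v = −rω sinθ·[1 + r cosθ/√(L² − r² sin²θ)].
With r = 0.0661 m, L = 0.2488 m, θ = 104°: √(L² − r² sin²θ) = 0.24039 m.
v = −0.0661·141.4·0.97030·[1 + 0.0661·-0.24192/0.24039] = -8.4639 m/s.
|v| = 8.4639 m/s = 8463.9 mm/s.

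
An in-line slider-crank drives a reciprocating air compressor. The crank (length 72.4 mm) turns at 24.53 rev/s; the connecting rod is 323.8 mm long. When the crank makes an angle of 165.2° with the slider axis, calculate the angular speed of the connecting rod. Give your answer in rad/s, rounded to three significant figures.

33.4

ω = 154.1 rad/s (converted from 24.53 rev/s).
The rod makes angle φ with the slider axis where L sinφ = r sinθ; differentiating, L cosφ·φ̇ = r ω cosθ.
L cosφ = √(L² − r² sin²θ) = 0.32327 m.
|ω_rod| = r ω |cosθ| / √(L² − r² sin²θ) = 0.0724·154.1·0.96682/0.32327 = 33.373 rad/s.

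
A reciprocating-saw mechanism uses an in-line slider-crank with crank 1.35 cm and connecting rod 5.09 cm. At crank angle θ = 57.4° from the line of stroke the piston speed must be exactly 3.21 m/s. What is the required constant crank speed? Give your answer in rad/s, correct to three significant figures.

246

For an in-line slider-crank, |v_piston| = rω|sinθ|·[1 + r cosθ/√(L² − r² sin²θ)].
With r = 0.0135 m, L = 0.0509 m, θ = 57.4°: the bracketed kinematic factor |dx/dθ| = 0.01304 m.
ω = v/|dx/dθ| = 3.21/0.01304 = 246.16 rad/s.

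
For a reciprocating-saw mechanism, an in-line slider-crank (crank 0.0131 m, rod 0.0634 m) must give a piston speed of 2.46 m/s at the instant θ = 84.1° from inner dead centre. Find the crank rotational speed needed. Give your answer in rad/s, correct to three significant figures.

185

For an in-line slider-crank, |v_piston| = rω|sinθ|·[1 + r cosθ/√(L² − r² sin²θ)].
With r = 0.0131 m, L = 0.0634 m, θ = 84.1°: the bracketed kinematic factor |dx/dθ| = 0.013313 m.
ω = v/|dx/dθ| = 2.46/0.013313 = 184.78 rad/s.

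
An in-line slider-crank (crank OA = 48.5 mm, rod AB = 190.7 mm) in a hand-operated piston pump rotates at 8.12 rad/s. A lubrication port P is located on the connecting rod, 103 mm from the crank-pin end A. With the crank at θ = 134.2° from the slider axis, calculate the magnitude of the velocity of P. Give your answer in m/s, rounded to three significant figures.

0.284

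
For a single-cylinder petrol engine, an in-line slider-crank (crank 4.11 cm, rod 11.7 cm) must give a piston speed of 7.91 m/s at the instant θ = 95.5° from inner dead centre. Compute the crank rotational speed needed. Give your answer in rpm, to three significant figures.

For an in-line slider-crank, |v_piston| = rω|sinθ|·[1 + r cosθ/√(L² − r² sin²θ)].
With r = 0.0411 m, L = 0.117 m, θ = 95.5°: the bracketed kinematic factor |dx/dθ| = 0.039441 m.
ω = v/|dx/dθ| = 7.91/0.039441 = 200.55 rad/s.
N = 60ω/(2π) = 1915.2 rpm.

1920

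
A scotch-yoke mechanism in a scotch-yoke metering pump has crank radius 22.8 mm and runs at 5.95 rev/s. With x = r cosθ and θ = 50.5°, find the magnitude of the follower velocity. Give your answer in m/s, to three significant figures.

ω = 37.38 rad/s (from 5.95 rev/s).
x = r cosθ ⇒ ẋ = −rω sinθ.
|v| = rω|sinθ| = 0.0228·37.38·|sin 50.5°| = 0.65771 m/s.

0.658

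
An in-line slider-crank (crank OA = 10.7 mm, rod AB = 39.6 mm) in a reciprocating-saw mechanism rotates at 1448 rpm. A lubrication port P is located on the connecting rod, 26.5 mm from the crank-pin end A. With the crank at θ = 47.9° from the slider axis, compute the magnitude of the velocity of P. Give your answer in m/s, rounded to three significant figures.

ω = 151.6 rad/s.  Crank-pin speed |V_A| = rω = 1.6225 m/s, perpendicular to OA.
Rod angle: sinφ = −(r/L) sinθ ⇒ φ = -11.565°; ω_rod = −rω cosθ/√(L²−r²sin²θ) = -28.038 rad/s.
V_P = V_A + ω_rod × AP, with AP = 0.0265 m along the rod.
Components: V_Px = −rω sinθ − a·ω_rod·sinφ = -1.3528 m/s;  V_Py = rω cosθ + a·ω_rod·cosφ = +0.35984 m/s.
|V_P| = √(V_Px² + V_Py²) = 1.3998 m/s.

1.40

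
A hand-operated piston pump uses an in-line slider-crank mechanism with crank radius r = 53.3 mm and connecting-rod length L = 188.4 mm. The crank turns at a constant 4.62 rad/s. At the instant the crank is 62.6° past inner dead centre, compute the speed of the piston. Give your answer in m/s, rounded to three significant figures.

ω = 4.62 rad/s
For an in-line slider-crank, x = r cosθ + √(L² − r² sin²θ), so v = −rω sinθ·[1 + r cosθ/√(L² − r² sin²θ)].
With r = 0.0533 m, L = 0.1884 m, θ = 62.6°: √(L² − r² sin²θ) = 0.18236 m.
v = −0.0533·4.62·0.88782·[1 + 0.0533·0.46020/0.18236] = -0.24803 m/s.
|v| = 0.24803 m/s.

0.248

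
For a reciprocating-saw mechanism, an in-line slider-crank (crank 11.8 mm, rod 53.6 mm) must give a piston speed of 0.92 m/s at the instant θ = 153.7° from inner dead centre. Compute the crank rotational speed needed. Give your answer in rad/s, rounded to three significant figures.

219

For an in-line slider-crank, |v_piston| = rω|sinθ|·[1 + r cosθ/√(L² − r² sin²θ)].
With r = 0.0118 m, L = 0.0536 m, θ = 153.7°: the bracketed kinematic factor |dx/dθ| = 0.0041914 m.
ω = v/|dx/dθ| = 0.92/0.0041914 = 219.49 rad/s.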